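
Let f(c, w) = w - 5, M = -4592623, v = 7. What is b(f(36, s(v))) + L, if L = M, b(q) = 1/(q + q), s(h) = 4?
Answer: -9185247/2 ≈ -4.5926e+6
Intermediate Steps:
f(c, w) = -5 + w
b(q) = 1/(2*q)
L = -4592623
b(f(36, s(v))) + L = 1/(2*(-5 + 4)) - 4592623 = (½)/(-1) - 4592623 = (½)*(-1) - 4592623 = -½ - 4592623 = -9185247/2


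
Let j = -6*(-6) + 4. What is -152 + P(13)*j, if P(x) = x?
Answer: 368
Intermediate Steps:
j = 40 (j = 36 + 4 = 40)
-152 + P(13)*j = -152 + 13*40 = -152 + 520 = 368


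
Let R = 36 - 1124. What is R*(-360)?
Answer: 391680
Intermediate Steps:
R = -1088
R*(-360) = -1088*(-360) = 391680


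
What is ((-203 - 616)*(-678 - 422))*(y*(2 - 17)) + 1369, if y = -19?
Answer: 256757869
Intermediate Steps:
((-203 - 616)*(-678 - 422))*(y*(2 - 17)) + 1369 = ((-203 - 616)*(-678 - 422))*(-19*(2 - 17)) + 1369 = (-819*(-1100))*(-19*(-15)) + 1369 = 900900*285 + 1369 = 256756500 + 1369 = 256757869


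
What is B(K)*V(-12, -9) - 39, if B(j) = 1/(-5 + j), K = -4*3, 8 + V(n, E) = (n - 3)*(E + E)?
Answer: -925/17 ≈ -54.412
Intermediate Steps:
V(n, E) = -8 + 2*E*(-3 + n) (V(n, E) = -8 + (n - 3)*(E + E) = -8 + (-3 + n)*(2*E) = -8 + 2*E*(-3 + n))
K = -12
B(K)*V(-12, -9) - 39 = (-8 - 6*(-9) + 2*(-9)*(-12))/(-5 - 12) - 39 = (-8 + 54 + 216)/(-17) - 39 = -1/17*262 - 39 = -262/17 - 39 = -925/17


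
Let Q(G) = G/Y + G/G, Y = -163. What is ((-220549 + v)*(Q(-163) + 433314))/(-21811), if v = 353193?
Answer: -57476767504/21811 ≈ -2.6352e+6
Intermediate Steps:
Q(G) = 1 - G/163 (Q(G) = G/(-163) + G/G = G*(-1/163) + 1 = -G/163 + 1 = 1 - G/163)
((-220549 + v)*(Q(-163) + 433314))/(-21811) = ((-220549 + 353193)*((1 - 1/163*(-163)) + 433314))/(-21811) = (132644*((1 + 1) + 433314))*(-1/21811) = (132644*(2 + 433314))*(-1/21811) = (132644*433316)*(-1/21811) = 57476767504*(-1/21811) = -57476767504/21811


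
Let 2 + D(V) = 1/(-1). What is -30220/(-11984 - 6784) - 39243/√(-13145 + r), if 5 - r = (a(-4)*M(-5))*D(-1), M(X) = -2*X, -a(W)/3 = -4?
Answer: 7555/4692 + 13081*I*√355/710 ≈ 1.6102 + 347.13*I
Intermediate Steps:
a(W) = 12 (a(W) = -3*(-4) = 12)
D(V) = -3 (D(V) = -2 + 1/(-1) = -2 - 1 = -3)
r = 365 (r = 5 - 12*(-2*(-5))*(-3) = 5 - 12*10*(-3) = 5 - 120*(-3) = 5 - 1*(-360) = 5 + 360 = 365)
-30220/(-11984 - 6784) - 39243/√(-13145 + r) = -30220/(-11984 - 6784) - 39243/√(-13145 + 365) = -30220/(-18768) - 39243*(-I*√355/2130) = -30220*(-1/18768) - 39243*(-I*√355/2130) = 7555/4692 - (-13081)*I*√355/710 = 7555/4692 + 13081*I*√355/710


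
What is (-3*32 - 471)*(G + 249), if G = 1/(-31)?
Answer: -4376106/31 ≈ -1.4116e+5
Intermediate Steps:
G = -1/31 ≈ -0.032258
(-3*32 - 471)*(G + 249) = (-3*32 - 471)*(-1/31 + 249) = (-96 - 471)*(7718/31) = -567*7718/31 = -4376106/31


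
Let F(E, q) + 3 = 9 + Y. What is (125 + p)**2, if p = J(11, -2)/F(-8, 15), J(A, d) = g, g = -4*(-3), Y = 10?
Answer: 253009/16 ≈ 15813.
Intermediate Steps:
g = 12
J(A, d) = 12
F(E, q) = 16 (F(E, q) = -3 + (9 + 10) = -3 + 19 = 16)
p = 3/4 (p = 12/16 = 12*(1/16) = 3/4 ≈ 0.75000)
(125 + p)**2 = (125 + 3/4)**2 = (503/4)**2 = 253009/16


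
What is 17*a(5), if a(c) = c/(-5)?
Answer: -17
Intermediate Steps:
a(c) = -c/5 (a(c) = c*(-⅕) = -c/5)
17*a(5) = 17*(-⅕*5) = 17*(-1) = -17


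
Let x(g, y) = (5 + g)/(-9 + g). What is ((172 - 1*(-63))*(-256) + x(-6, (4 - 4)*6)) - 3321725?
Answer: -50728274/15 ≈ -3.3819e+6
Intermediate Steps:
x(g, y) = (5 + g)/(-9 + g)
((172 - 1*(-63))*(-256) + x(-6, (4 - 4)*6)) - 3321725 = ((172 - 1*(-63))*(-256) + (5 - 6)/(-9 - 6)) - 3321725 = ((172 + 63)*(-256) - 1/(-15)) - 3321725 = (235*(-256) - 1/15*(-1)) - 3321725 = (-60160 + 1/15) - 3321725 = -902399/15 - 3321725 = -50728274/15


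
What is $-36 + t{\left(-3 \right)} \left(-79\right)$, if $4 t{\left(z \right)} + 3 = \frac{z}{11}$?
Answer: $\frac{315}{11} \approx 28.636$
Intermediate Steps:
$t{\left(z \right)} = - \frac{3}{4} + \frac{z}{44}$ ($t{\left(z \right)} = - \frac{3}{4} + \frac{z \frac{1}{11}}{4} = - \frac{3}{4} + \frac{\frac{1}{11} z}{4} = - \frac{3}{4} + \frac{z}{44}$)
$-36 + t{\left(-3 \right)} \left(-79\right) = -36 + \left(- \frac{3}{4} + \frac{1}{44} \left(-3\right)\right) \left(-79\right) = -36 + \left(- \frac{3}{4} - \frac{3}{44}\right) \left(-79\right) = -36 - - \frac{711}{11} = -36 + \frac{711}{11} = \frac{315}{11}$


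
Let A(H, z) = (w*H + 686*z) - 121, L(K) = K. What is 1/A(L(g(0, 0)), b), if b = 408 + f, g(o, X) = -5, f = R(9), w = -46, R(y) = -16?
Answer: 1/269021 ≈ 3.7172e-6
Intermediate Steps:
f = -16
b = 392 (b = 408 - 16 = 392)
A(H, z) = -121 - 46*H + 686*z (A(H, z) = (-46*H + 686*z) - 121 = -121 - 46*H + 686*z)
1/A(L(g(0, 0)), b) = 1/(-121 - 46*(-5) + 686*392) = 1/(-121 + 230 + 268912) = 1/269021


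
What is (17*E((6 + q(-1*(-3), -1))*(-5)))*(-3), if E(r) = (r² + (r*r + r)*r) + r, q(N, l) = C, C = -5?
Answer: 4080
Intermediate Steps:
q(N, l) = -5
E(r) = r + r² + r*(r + r²) (E(r) = (r² + (r² + r)*r) + r = (r² + (r + r²)*r) + r = (r² + r*(r + r²)) + r = r + r² + r*(r + r²))
(17*E((6 + q(-1*(-3), -1))*(-5)))*(-3) = (17*(((6 - 5)*(-5))*(1 + ((6 - 5)*(-5))² + 2*((6 - 5)*(-5)))))*(-3) = (17*((1*(-5))*(1 + (1*(-5))² + 2*(1*(-5)))))*(-3) = (17*(-5*(1 + (-5)² + 2*(-5))))*(-3) = (17*(-5*(1 + 25 - 10)))*(-3) = (17*(-5*16))*(-3) = (17*(-80))*(-3) = -1360*(-3) = 4080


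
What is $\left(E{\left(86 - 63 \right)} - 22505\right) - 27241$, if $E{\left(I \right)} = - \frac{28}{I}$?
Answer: $- \frac{1144186}{23} \approx -49747.0$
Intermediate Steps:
$\left(E{\left(86 - 63 \right)} - 22505\right) - 27241 = \left(- \frac{28}{86 - 63} - 22505\right) - 27241 = \left(- \frac{28}{23} - 22505\right) - 27241 = - \frac{517643}{23} - 27241 = - \frac{1144186}{23}$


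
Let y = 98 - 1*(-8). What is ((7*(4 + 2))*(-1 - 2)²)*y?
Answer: 40068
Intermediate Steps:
y = 106 (y = 98 + 8 = 106)
((7*(4 + 2))*(-1 - 2)²)*y = ((7*(4 + 2))*(-1 - 2)²)*106 = ((7*6)*(-3)²)*106 = (42*9)*106 = 378*106 = 40068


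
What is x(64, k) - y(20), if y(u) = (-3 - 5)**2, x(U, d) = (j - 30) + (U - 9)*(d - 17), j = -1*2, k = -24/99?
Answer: -3133/3 ≈ -1044.3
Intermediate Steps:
k = -8/33 (k = -24*1/99 = -8/33 ≈ -0.24242)
j = -2
x(U, d) = -32 + (-17 + d)*(-9 + U) (x(U, d) = (-2 - 30) + (U - 9)*(d - 17) = -32 + (-9 + U)*(-17 + d) = -32 + (-17 + d)*(-9 + U))
y(u) = 64 (y(u) = (-8)**2 = 64)
x(64, k) - y(20) = (121 - 17*64 - 9*(-8/33) + 64*(-8/33)) - 1*64 = (121 - 1088 + 24/11 - 512/33) - 64 = -2941/3 - 64 = -3133/3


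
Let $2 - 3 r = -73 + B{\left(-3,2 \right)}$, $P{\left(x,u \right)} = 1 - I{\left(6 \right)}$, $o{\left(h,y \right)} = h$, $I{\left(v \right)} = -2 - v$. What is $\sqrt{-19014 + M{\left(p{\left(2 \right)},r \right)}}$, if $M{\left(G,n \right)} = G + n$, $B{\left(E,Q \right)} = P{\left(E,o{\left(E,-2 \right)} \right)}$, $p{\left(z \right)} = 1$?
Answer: $i \sqrt{18991} \approx 137.81 i$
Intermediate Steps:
$P{\left(x,u \right)} = 9$ ($P{\left(x,u \right)} = 1 - \left(-2 - 6\right) = 1 - -8 = 1 + 8 = 9$)
$B{\left(E,Q \right)} = 9$
$r = 22$ ($r = \frac{2}{3} - \frac{-73 + 9}{3} = \frac{2}{3} - - \frac{64}{3} = \frac{2}{3} + \frac{64}{3} = 22$)
$\sqrt{-19014 + M{\left(p{\left(2 \right)},r \right)}} = \sqrt{-19014 + \left(1 + 22\right)} = \sqrt{-19014 + 23} = \sqrt{-18991} = i \sqrt{18991}$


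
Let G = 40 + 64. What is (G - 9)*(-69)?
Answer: -6555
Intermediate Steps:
G = 104
(G - 9)*(-69) = (104 - 9)*(-69) = 95*(-69) = -6555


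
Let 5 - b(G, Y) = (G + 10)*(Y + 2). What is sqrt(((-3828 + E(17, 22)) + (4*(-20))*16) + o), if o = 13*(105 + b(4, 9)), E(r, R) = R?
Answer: I*sqrt(5658) ≈ 75.22*I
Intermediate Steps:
b(G, Y) = 5 - (2 + Y)*(10 + G) (b(G, Y) = 5 - (G + 10)*(Y + 2) = 5 - (10 + G)*(2 + Y) = 5 - (2 + Y)*(10 + G))
o = -572 (o = 13*(105 + (-15 - 10*9 - 2*4 - 1*4*9)) = 13*(105 + (-15 - 90 - 8 - 36)) = 13*(105 - 149) = 13*(-44) = -572)
sqrt(((-3828 + E(17, 22)) + (4*(-20))*16) + o) = sqrt(((-3828 + 22) + (4*(-20))*16) - 572) = sqrt((-3806 - 80*16) - 572) = sqrt((-3806 - 1280) - 572) = sqrt(-5086 - 572) = sqrt(-5658) = I*sqrt(5658)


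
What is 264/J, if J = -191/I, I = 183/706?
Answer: -24156/67423 ≈ -0.35828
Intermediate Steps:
I = 183/706 (I = 183*(1/706) = 183/706 ≈ 0.25921)
J = -134846/183 (J = -191/183/706 = -191*706/183 = -134846/183 ≈ -736.86)
264/J = 264/(-134846/183) = 264*(-183/134846) = -24156/67423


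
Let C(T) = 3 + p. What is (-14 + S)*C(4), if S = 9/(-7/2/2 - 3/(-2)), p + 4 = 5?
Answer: -200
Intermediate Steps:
p = 1 (p = -4 + 5 = 1)
C(T) = 4 (C(T) = 3 + 1 = 4)
S = -36 (S = 9/(-7*½*(½) - 3*(-½)) = 9/(-7/2*½ + 3/2) = 9/(-7/4 + 3/2) = 9/(-¼) = 9*(-4) = -36)
(-14 + S)*C(4) = (-14 - 36)*4 = -50*4 = -200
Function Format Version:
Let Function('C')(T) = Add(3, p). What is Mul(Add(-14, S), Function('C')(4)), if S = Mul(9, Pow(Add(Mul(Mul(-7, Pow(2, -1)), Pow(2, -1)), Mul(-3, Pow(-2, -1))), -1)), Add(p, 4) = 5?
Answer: -200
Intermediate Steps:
p = 1 (p = Add(-4, 5) = 1)
Function('C')(T) = 4 (Function('C')(T) = Add(3, 1) = 4)
S = -36 (S = Mul(9, Pow(Add(Mul(Mul(-7, Rational(1, 2)), Rational(1, 2)), Mul(-3, Rational(-1, 2))), -1)) = Mul(9, Pow(Add(Mul(Rational(-7, 2), Rational(1, 2)), Rational(3, 2)), -1)) = Mul(9, Pow(Add(Rational(-7, 4), Rational(3, 2)), -1)) = Mul(9, Pow(Rational(-1, 4), -1)) = Mul(9, -4) = -36)
Mul(Add(-14, S), Function('C')(4)) = Mul(Add(-14, -36), 4) = Mul(-50, 4) = -200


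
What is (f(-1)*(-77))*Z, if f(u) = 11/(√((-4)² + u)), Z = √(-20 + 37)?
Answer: -847*√255/15 ≈ -901.70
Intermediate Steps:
Z = √17 ≈ 4.1231
f(u) = 11/√(16 + u) (f(u) = 11/(√(16 + u)) = 11/√(16 + u))
(f(-1)*(-77))*Z = ((11/√(16 - 1))*(-77))*√17 = ((11/√15)*(-77))*√17 = ((11*(√15/15))*(-77))*√17 = ((11*√15/15)*(-77))*√17 = (-847*√15/15)*√17 = -847*√255/15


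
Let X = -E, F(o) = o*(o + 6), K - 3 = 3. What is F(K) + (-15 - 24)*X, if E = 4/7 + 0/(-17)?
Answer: 660/7 ≈ 94.286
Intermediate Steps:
K = 6 (K = 3 + 3 = 6)
E = 4/7 (E = 4*(1/7) + 0*(-1/17) = 4/7 + 0 = 4/7 ≈ 0.57143)
F(o) = o*(6 + o)
X = -4/7 (X = -1*4/7 = -4/7 ≈ -0.57143)
F(K) + (-15 - 24)*X = 6*(6 + 6) + (-15 - 24)*(-4/7) = 6*12 - 39*(-4/7) = 72 + 156/7 = 660/7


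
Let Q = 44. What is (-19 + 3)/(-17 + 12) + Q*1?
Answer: 236/5 ≈ 47.200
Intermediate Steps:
(-19 + 3)/(-17 + 12) + Q*1 = (-19 + 3)/(-17 + 12) + 44*1 = -16/(-5) + 44 = -16*(-⅕) + 44 = 16/5 + 44 = 236/5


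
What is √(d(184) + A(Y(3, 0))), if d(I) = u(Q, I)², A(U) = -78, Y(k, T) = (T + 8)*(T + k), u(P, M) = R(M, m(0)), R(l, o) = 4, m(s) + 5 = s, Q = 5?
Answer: I*√62 ≈ 7.874*I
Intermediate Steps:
m(s) = -5 + s
u(P, M) = 4
Y(k, T) = (8 + T)*(T + k)
d(I) = 16 (d(I) = 4² = 16)
√(d(184) + A(Y(3, 0))) = √(16 - 78) = √(-62) = I*√62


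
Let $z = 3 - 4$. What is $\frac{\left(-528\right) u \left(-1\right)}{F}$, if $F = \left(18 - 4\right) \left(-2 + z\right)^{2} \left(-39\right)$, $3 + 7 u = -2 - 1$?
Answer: $\frac{176}{1911} \approx 0.092098$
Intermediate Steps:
$z = -1$ ($z = 3 - 4 = -1$)
$u = - \frac{6}{7}$ ($u = - \frac{3}{7} + \frac{-2 - 1}{7} = - \frac{3}{7} + \frac{1}{7} \left(-3\right) = - \frac{3}{7} - \frac{3}{7} = - \frac{6}{7} \approx -0.85714$)
$F = -4914$ ($F = \left(18 - 4\right) \left(-2 - 1\right)^{2} \left(-39\right) = 14 \left(-3\right)^{2} \left(-39\right) = 14 \cdot 9 \left(-39\right) = 126 \left(-39\right) = -4914$)
$\frac{\left(-528\right) u \left(-1\right)}{F} = \frac{\left(-528\right) \left(\left(- \frac{6}{7}\right) \left(-1\right)\right)}{-4914} = \left(-528\right) \frac{6}{7} \left(- \frac{1}{4914}\right) = \left(- \frac{3168}{7}\right) \left(- \frac{1}{4914}\right) = \frac{176}{1911}$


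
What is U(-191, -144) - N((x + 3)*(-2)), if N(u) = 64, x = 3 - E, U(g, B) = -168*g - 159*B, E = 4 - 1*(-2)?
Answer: 54920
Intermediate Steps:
E = 6 (E = 4 + 2 = 6)
x = -3 (x = 3 - 1*6 = 3 - 6 = -3)
U(-191, -144) - N((x + 3)*(-2)) = (-168*(-191) - 159*(-144)) - 1*64 = (32088 + 22896) - 64 = 54984 - 64 = 54920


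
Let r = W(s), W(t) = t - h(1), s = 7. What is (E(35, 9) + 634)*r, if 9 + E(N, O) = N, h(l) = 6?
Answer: 660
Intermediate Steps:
W(t) = -6 + t (W(t) = t - 1*6 = t - 6 = -6 + t)
E(N, O) = -9 + N
r = 1 (r = -6 + 7 = 1)
(E(35, 9) + 634)*r = ((-9 + 35) + 634)*1 = (26 + 634)*1 = 660*1 = 660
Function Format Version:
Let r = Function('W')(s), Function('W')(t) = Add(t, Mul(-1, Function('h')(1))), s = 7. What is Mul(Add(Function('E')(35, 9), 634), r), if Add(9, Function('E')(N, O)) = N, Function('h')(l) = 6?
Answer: 660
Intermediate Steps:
Function('W')(t) = Add(-6, t) (Function('W')(t) = Add(t, Mul(-1, 6)) = Add(t, -6) = Add(-6, t))
Function('E')(N, O) = Add(-9, N)
r = 1 (r = Add(-6, 7) = 1)
Mul(Add(Function('E')(35, 9), 634), r) = Mul(Add(Add(-9, 35), 634), 1) = Mul(Add(26, 634), 1) = Mul(660, 1) = 660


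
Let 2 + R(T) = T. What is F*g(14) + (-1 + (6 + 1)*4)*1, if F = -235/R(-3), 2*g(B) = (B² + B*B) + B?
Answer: 9568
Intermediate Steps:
R(T) = -2 + T
g(B) = B² + B/2 (g(B) = ((B² + B*B) + B)/2 = ((B² + B²) + B)/2 = (2*B² + B)/2 = (B + 2*B²)/2 = B² + B/2)
F = 47 (F = -235/(-2 - 3) = -235/(-5) = -235*(-⅕) = 47)
F*g(14) + (-1 + (6 + 1)*4)*1 = 47*(14*(½ + 14)) + (-1 + (6 + 1)*4)*1 = 47*(14*(29/2)) + (-1 + 7*4)*1 = 47*203 + (-1 + 28)*1 = 9541 + 27*1 = 9541 + 27 = 9568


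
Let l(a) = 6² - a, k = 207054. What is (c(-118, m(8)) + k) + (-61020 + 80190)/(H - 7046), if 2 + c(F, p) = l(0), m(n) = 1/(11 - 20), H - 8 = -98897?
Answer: 4387569622/21187 ≈ 2.0709e+5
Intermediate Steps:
H = -98889 (H = 8 - 98897 = -98889)
m(n) = -⅑ (m(n) = 1/(-9) = -⅑)
l(a) = 36 - a
c(F, p) = 34 (c(F, p) = -2 + (36 - 1*0) = -2 + (36 + 0) = -2 + 36 = 34)
(c(-118, m(8)) + k) + (-61020 + 80190)/(H - 7046) = (34 + 207054) + (-61020 + 80190)/(-98889 - 7046) = 207088 + 19170/(-105935) = 207088 + 19170*(-1/105935) = 207088 - 3834/21187 = 4387569622/21187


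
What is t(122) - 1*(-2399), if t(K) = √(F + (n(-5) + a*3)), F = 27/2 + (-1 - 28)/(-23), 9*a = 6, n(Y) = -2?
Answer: 2399 + √31234/46 ≈ 2402.8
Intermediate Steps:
a = ⅔ (a = (⅑)*6 = ⅔ ≈ 0.66667)
F = 679/46 (F = 27*(½) - 29*(-1/23) = 27/2 + 29/23 = 679/46 ≈ 14.761)
t(K) = √31234/46 (t(K) = √(679/46 + (-2 + (⅔)*3)) = √(679/46 + (-2 + 2)) = √(679/46 + 0) = √(679/46) = √31234/46)
t(122) - 1*(-2399) = √31234/46 - 1*(-2399) = √31234/46 + 2399 = 2399 + √31234/46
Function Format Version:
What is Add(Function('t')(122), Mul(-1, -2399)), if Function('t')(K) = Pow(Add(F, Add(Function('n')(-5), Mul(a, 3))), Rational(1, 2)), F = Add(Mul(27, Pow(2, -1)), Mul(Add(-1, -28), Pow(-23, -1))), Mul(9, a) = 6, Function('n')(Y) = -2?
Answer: Add(2399, Mul(Rational(1, 46), Pow(31234, Rational(1, 2)))) ≈ 2402.8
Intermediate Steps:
a = Rational(2, 3) (a = Mul(Rational(1, 9), 6) = Rational(2, 3) ≈ 0.66667)
F = Rational(679, 46) (F = Add(Mul(27, Rational(1, 2)), Mul(-29, Rational(-1, 23))) = Add(Rational(27, 2), Rational(29, 23)) = Rational(679, 46) ≈ 14.761)
Function('t')(K) = Mul(Rational(1, 46), Pow(31234, Rational(1, 2))) (Function('t')(K) = Pow(Add(Rational(679, 46), Add(-2, Mul(Rational(2, 3), 3))), Rational(1, 2)) = Pow(Add(Rational(679, 46), Add(-2, 2)), Rational(1, 2)) = Pow(Add(Rational(679, 46), 0), Rational(1, 2)) = Pow(Rational(679, 46), Rational(1, 2)) = Mul(Rational(1, 46), Pow(31234, Rational(1, 2))))
Add(Function('t')(122), Mul(-1, -2399)) = Add(Mul(Rational(1, 46), Pow(31234, Rational(1, 2))), Mul(-1, -2399)) = Add(Mul(Rational(1, 46), Pow(31234, Rational(1, 2))), 2399) = Add(2399, Mul(Rational(1, 46), Pow(31234, Rational(1, 2))))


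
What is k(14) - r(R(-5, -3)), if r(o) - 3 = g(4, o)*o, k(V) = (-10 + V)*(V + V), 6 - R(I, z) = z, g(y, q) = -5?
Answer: 154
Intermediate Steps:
R(I, z) = 6 - z
k(V) = 2*V*(-10 + V) (k(V) = (-10 + V)*(2*V) = 2*V*(-10 + V))
r(o) = 3 - 5*o
k(14) - r(R(-5, -3)) = 2*14*(-10 + 14) - (3 - 5*(6 - 1*(-3))) = 2*14*4 - (3 - 5*(6 + 3)) = 112 - (3 - 5*9) = 112 - (3 - 45) = 112 - 1*(-42) = 112 + 42 = 154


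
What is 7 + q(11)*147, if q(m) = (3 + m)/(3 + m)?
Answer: 154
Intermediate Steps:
q(m) = 1
7 + q(11)*147 = 7 + 1*147 = 7 + 147 = 154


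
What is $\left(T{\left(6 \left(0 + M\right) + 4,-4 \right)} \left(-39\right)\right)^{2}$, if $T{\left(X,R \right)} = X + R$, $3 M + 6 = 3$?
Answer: $54756$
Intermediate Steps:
$M = -1$ ($M = -2 + \frac{1}{3} \cdot 3 = -2 + 1 = -1$)
$T{\left(X,R \right)} = R + X$
$\left(T{\left(6 \left(0 + M\right) + 4,-4 \right)} \left(-39\right)\right)^{2} = \left(\left(-4 + \left(6 \left(0 - 1\right) + 4\right)\right) \left(-39\right)\right)^{2} = \left(\left(-4 + \left(6 \left(-1\right) + 4\right)\right) \left(-39\right)\right)^{2} = \left(\left(-4 + \left(-6 + 4\right)\right) \left(-39\right)\right)^{2} = \left(\left(-4 - 2\right) \left(-39\right)\right)^{2} = \left(\left(-6\right) \left(-39\right)\right)^{2} = 234^{2} = 54756$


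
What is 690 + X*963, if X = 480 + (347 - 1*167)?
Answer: 636270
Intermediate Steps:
X = 660 (X = 480 + (347 - 167) = 480 + 180 = 660)
690 + X*963 = 690 + 660*963 = 690 + 635580 = 636270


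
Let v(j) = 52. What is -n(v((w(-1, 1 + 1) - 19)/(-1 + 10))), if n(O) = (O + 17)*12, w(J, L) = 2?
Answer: -828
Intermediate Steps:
n(O) = 204 + 12*O (n(O) = (17 + O)*12 = 204 + 12*O)
-n(v((w(-1, 1 + 1) - 19)/(-1 + 10))) = -(204 + 12*52) = -(204 + 624) = -1*828 = -828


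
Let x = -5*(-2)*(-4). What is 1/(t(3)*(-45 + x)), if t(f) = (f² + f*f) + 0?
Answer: -1/1530 ≈ -0.00065359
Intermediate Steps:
t(f) = 2*f² (t(f) = (f² + f²) + 0 = 2*f² + 0 = 2*f²)
x = -40 (x = 10*(-4) = -40)
1/(t(3)*(-45 + x)) = 1/((2*3²)*(-45 - 40)) = 1/((2*9)*(-85)) = 1/(18*(-85)) = 1/(-1530) = -1/1530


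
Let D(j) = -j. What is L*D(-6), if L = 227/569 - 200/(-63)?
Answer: 256202/11949 ≈ 21.441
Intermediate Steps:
L = 128101/35847 (L = 227*(1/569) - 200*(-1/63) = 227/569 + 200/63 = 128101/35847 ≈ 3.5735)
L*D(-6) = 128101*(-1*(-6))/35847 = (128101/35847)*6 = 256202/11949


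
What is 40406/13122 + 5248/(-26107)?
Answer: 493007593/171288027 ≈ 2.8782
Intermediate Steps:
40406/13122 + 5248/(-26107) = 40406*(1/13122) + 5248*(-1/26107) = 20203/6561 - 5248/26107 = 493007593/171288027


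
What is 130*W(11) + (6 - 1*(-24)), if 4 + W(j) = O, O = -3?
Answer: -880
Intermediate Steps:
W(j) = -7 (W(j) = -4 - 3 = -7)
130*W(11) + (6 - 1*(-24)) = 130*(-7) + (6 - 1*(-24)) = -910 + (6 + 24) = -910 + 30 = -880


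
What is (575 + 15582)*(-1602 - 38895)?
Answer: -654310029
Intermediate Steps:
(575 + 15582)*(-1602 - 38895) = 16157*(-40497) = -654310029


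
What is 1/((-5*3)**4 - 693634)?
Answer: -1/643009 ≈ -1.5552e-6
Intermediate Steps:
1/((-5*3)**4 - 693634) = 1/((-15)**4 - 693634) = 1/(50625 - 693634) = 1/(-643009) = -1/643009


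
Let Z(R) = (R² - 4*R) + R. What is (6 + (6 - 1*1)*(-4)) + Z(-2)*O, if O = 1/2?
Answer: -9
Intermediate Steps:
Z(R) = R² - 3*R
O = ½ ≈ 0.50000
(6 + (6 - 1*1)*(-4)) + Z(-2)*O = (6 + (6 - 1*1)*(-4)) - 2*(-3 - 2)*(½) = (6 + (6 - 1)*(-4)) - 2*(-5)*(½) = (6 + 5*(-4)) + 10*(½) = (6 - 20) + 5 = -14 + 5 = -9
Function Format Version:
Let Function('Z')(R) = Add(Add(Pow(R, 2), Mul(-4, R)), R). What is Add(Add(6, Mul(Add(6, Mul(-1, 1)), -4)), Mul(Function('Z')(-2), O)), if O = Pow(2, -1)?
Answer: -9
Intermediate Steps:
Function('Z')(R) = Add(Pow(R, 2), Mul(-3, R))
O = Rational(1, 2) ≈ 0.50000
Add(Add(6, Mul(Add(6, Mul(-1, 1)), -4)), Mul(Function('Z')(-2), O)) = Add(Add(6, Mul(Add(6, Mul(-1, 1)), -4)), Mul(Mul(-2, Add(-3, -2)), Rational(1, 2))) = Add(Add(6, Mul(Add(6, -1), -4)), Mul(Mul(-2, -5), Rational(1, 2))) = Add(Add(6, Mul(5, -4)), Mul(10, Rational(1, 2))) = Add(Add(6, -20), 5) = Add(-14, 5) = -9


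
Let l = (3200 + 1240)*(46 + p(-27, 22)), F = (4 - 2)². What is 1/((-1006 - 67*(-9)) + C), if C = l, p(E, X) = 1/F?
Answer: 1/204947 ≈ 4.8793e-6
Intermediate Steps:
F = 4 (F = 2² = 4)
p(E, X) = ¼ (p(E, X) = 1/4 = ¼)
l = 205350 (l = (3200 + 1240)*(46 + ¼) = 4440*(185/4) = 205350)
C = 205350
1/((-1006 - 67*(-9)) + C) = 1/((-1006 - 67*(-9)) + 205350) = 1/((-1006 + 603) + 205350) = 1/(-403 + 205350) = 1/204947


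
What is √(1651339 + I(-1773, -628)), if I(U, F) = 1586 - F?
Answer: √1653553 ≈ 1285.9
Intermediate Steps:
√(1651339 + I(-1773, -628)) = √(1651339 + (1586 - 1*(-628))) = √(1651339 + (1586 + 628)) = √(1651339 + 2214) = √1653553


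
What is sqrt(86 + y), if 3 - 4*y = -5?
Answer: 2*sqrt(22) ≈ 9.3808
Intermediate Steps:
y = 2 (y = 3/4 - 1/4*(-5) = 3/4 + 5/4 = 2)
sqrt(86 + y) = sqrt(86 + 2) = sqrt(88) = 2*sqrt(22)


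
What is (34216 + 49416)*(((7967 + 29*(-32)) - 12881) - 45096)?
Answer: -4260046816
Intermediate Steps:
(34216 + 49416)*(((7967 + 29*(-32)) - 12881) - 45096) = 83632*(((7967 - 928) - 12881) - 45096) = 83632*((7039 - 12881) - 45096) = 83632*(-5842 - 45096) = 83632*(-50938) = -4260046816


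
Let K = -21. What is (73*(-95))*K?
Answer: 145635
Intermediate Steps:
(73*(-95))*K = (73*(-95))*(-21) = -6935*(-21) = 145635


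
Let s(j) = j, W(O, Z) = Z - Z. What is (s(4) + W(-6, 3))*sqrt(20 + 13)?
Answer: 4*sqrt(33) ≈ 22.978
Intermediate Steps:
W(O, Z) = 0
(s(4) + W(-6, 3))*sqrt(20 + 13) = (4 + 0)*sqrt(20 + 13) = 4*sqrt(33)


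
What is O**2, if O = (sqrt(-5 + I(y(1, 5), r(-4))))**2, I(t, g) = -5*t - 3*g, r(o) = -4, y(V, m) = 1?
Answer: 4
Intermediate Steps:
O = 2 (O = (sqrt(-5 + (-5*1 - 3*(-4))))**2 = (sqrt(-5 + (-5 + 12)))**2 = (sqrt(-5 + 7))**2 = (sqrt(2))**2 = 2)
O**2 = 2**2 = 4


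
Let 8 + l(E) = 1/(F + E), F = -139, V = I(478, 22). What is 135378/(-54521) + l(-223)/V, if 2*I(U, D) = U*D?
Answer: -257835891025/103775053316 ≈ -2.4846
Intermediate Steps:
I(U, D) = D*U/2 (I(U, D) = (U*D)/2 = (D*U)/2 = D*U/2)
V = 5258 (V = (1/2)*22*478 = 5258)
l(E) = -8 + 1/(-139 + E)
135378/(-54521) + l(-223)/V = 135378/(-54521) + ((1113 - 8*(-223))/(-139 - 223))/5258 = 135378*(-1/54521) + ((1113 + 1784)/(-362))*(1/5258) = -135378/54521 - 1/362*2897*(1/5258) = -135378/54521 - 2897/362*1/5258 = -135378/54521 - 2897/1903396 = -257835891025/103775053316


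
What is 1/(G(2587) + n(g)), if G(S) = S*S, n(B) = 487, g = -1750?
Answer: 1/6693056 ≈ 1.4941e-7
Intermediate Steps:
G(S) = S²
1/(G(2587) + n(g)) = 1/(2587² + 487) = 1/(6692569 + 487) = 1/6693056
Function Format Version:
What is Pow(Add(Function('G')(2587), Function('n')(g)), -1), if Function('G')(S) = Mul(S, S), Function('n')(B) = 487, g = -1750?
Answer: Rational(1, 6693056) ≈ 1.4941e-7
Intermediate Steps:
Function('G')(S) = Pow(S, 2)
Pow(Add(Function('G')(2587), Function('n')(g)), -1) = Pow(Add(Pow(2587, 2), 487), -1) = Pow(Add(6692569, 487), -1) = Pow(6693056, -1) = Rational(1, 6693056)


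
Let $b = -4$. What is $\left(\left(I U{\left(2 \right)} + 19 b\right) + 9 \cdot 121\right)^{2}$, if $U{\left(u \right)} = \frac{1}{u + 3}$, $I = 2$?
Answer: $\frac{25674489}{25} \approx 1.027 \cdot 10^{6}$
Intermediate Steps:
$U{\left(u \right)} = \frac{1}{3 + u}$
$\left(\left(I U{\left(2 \right)} + 19 b\right) + 9 \cdot 121\right)^{2} = \left(\left(\frac{2}{3 + 2} + 19 \left(-4\right)\right) + 9 \cdot 121\right)^{2} = \left(\left(\frac{2}{5} - 76\right) + 1089\right)^{2} = \left(- \frac{378}{5} + 1089\right)^{2} = \left(\frac{5067}{5}\right)^{2} = \frac{25674489}{25}$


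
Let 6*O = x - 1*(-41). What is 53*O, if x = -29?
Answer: 106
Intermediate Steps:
O = 2 (O = (-29 - 1*(-41))/6 = (-29 + 41)/6 = (⅙)*12 = 2)
53*O = 53*2 = 106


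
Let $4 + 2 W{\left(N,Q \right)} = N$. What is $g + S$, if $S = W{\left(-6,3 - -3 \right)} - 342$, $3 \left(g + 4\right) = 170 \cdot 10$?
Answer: $\frac{647}{3} \approx 215.67$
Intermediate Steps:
$g = \frac{1688}{3}$ ($g = -4 + \frac{170 \cdot 10}{3} = -4 + \frac{1}{3} \cdot 1700 = -4 + \frac{1700}{3} = \frac{1688}{3} \approx 562.67$)
$W{\left(N,Q \right)} = -2 + \frac{N}{2}$
$S = -347$ ($S = \left(-2 + \frac{1}{2} \left(-6\right)\right) - 342 = \left(-2 - 3\right) - 342 = -5 - 342 = -347$)
$g + S = \frac{1688}{3} - 347 = \frac{647}{3}$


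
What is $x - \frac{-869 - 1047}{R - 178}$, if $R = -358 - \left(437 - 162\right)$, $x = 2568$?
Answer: $\frac{2080732}{811} \approx 2565.6$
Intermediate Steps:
$R = -633$ ($R = -358 - 275 = -633$)
$x - \frac{-869 - 1047}{R - 178} = 2568 - \frac{-869 - 1047}{-633 - 178} = 2568 - - \frac{1916}{-811} = 2568 - \left(-1916\right) \left(- \frac{1}{811}\right) = 2568 - \frac{1916}{811} = \frac{2080732}{811}$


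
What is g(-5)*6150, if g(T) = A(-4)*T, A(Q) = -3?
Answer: 92250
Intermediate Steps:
g(T) = -3*T
g(-5)*6150 = -3*(-5)*6150 = 15*6150 = 92250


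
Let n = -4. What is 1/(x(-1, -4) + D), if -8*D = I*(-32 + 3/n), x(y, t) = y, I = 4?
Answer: 8/123 ≈ 0.065041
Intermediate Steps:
D = 131/8 (D = -(-32 + 3/(-4))/2 = -(-32 + 3*(-1/4))/2 = -(-32 - 3/4)/2 = -(-131)/(2*4) = -1/8*(-131) = 131/8 ≈ 16.375)
1/(x(-1, -4) + D) = 1/(-1 + 131/8) = 1/(123/8) = 8/123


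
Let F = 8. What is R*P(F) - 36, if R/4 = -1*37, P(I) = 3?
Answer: -480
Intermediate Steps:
R = -148 (R = 4*(-1*37) = 4*(-37) = -148)
R*P(F) - 36 = -148*3 - 36 = -444 - 36 = -480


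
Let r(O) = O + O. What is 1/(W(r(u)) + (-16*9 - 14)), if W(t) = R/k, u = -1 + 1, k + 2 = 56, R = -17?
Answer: -54/8549 ≈ -0.0063165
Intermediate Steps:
k = 54 (k = -2 + 56 = 54)
u = 0
r(O) = 2*O
W(t) = -17/54
1/(W(r(u)) + (-16*9 - 14)) = 1/(-17/54 + (-16*9 - 14)) = 1/(-17/54 + (-144 - 14)) = 1/(-17/54 - 158) = 1/(-8549/54) = -54/8549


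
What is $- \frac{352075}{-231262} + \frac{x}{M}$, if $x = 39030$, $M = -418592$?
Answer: $\frac{34587405635}{24201105776} \approx 1.4292$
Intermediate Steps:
$- \frac{352075}{-231262} + \frac{x}{M} = - \frac{352075}{-231262} + \frac{39030}{-418592} = \left(-352075\right) \left(- \frac{1}{231262}\right) + 39030 \left(- \frac{1}{418592}\right) = \frac{352075}{231262} - \frac{19515}{209296} = \frac{34587405635}{24201105776}$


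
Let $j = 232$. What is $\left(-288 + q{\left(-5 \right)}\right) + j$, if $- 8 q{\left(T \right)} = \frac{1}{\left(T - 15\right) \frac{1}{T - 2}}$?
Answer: $- \frac{8967}{160} \approx -56.044$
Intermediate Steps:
$q{\left(T \right)} = - \frac{-2 + T}{8 \left(-15 + T\right)}$ ($q{\left(T \right)} = - \frac{1}{8 \frac{T - 15}{T - 2}} = - \frac{1}{8 \frac{-15 + T}{-2 + T}} = - \frac{\frac{1}{-15 + T} \left(-2 + T\right)}{8} = - \frac{-2 + T}{8 \left(-15 + T\right)}$)
$\left(-288 + q{\left(-5 \right)}\right) + j = \left(-288 + \frac{2 - -5}{8 \left(-15 - 5\right)}\right) + 232 = \left(-288 + \frac{2 + 5}{8 \left(-20\right)}\right) + 232 = \left(-288 + \frac{1}{8} \left(- \frac{1}{20}\right) 7\right) + 232 = \left(-288 - \frac{7}{160}\right) + 232 = - \frac{46087}{160} + 232 = - \frac{8967}{160}$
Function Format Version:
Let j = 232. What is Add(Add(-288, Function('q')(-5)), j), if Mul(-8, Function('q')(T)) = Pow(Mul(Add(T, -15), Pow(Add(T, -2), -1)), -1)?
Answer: Rational(-8967, 160) ≈ -56.044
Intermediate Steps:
Function('q')(T) = Mul(Rational(-1, 8), Pow(Add(-15, T), -1), Add(-2, T)) (Function('q')(T) = Mul(Rational(-1, 8), Pow(Mul(Add(T, -15), Pow(Add(T, -2), -1)), -1)) = Mul(Rational(-1, 8), Pow(Mul(Add(-15, T), Pow(Add(-2, T), -1)), -1)) = Mul(Rational(-1, 8), Pow(Mul(Pow(Add(-2, T), -1), Add(-15, T)), -1)) = Mul(Rational(-1, 8), Mul(Pow(Add(-15, T), -1), Add(-2, T))) = Mul(Rational(-1, 8), Pow(Add(-15, T), -1), Add(-2, T)))
Add(Add(-288, Function('q')(-5)), j) = Add(Add(-288, Mul(Rational(1, 8), Pow(Add(-15, -5), -1), Add(2, Mul(-1, -5)))), 232) = Add(Add(-288, Mul(Rational(1, 8), Pow(-20, -1), Add(2, 5))), 232) = Add(Add(-288, Mul(Rational(1, 8), Rational(-1, 20), 7)), 232) = Add(Add(-288, Rational(-7, 160)), 232) = Add(Rational(-46087, 160), 232) = Rational(-8967, 160)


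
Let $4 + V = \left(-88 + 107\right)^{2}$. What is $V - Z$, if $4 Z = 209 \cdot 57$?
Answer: $- \frac{10485}{4} \approx -2621.3$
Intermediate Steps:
$Z = \frac{11913}{4}$ ($Z = \frac{209 \cdot 57}{4} = \frac{1}{4} \cdot 11913 = \frac{11913}{4} \approx 2978.3$)
$V = 357$ ($V = -4 + \left(-88 + 107\right)^{2} = -4 + 19^{2} = -4 + 361 = 357$)
$V - Z = 357 - \frac{11913}{4} = - \frac{10485}{4}$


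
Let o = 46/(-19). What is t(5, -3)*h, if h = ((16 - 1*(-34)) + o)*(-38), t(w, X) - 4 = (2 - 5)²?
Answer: -23504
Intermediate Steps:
o = -46/19 (o = 46*(-1/19) = -46/19 ≈ -2.4211)
t(w, X) = 13 (t(w, X) = 4 + (2 - 5)² = 4 + (-3)² = 4 + 9 = 13)
h = -1808 (h = ((16 - 1*(-34)) - 46/19)*(-38) = ((16 + 34) - 46/19)*(-38) = (50 - 46/19)*(-38) = (904/19)*(-38) = -1808)
t(5, -3)*h = 13*(-1808) = -23504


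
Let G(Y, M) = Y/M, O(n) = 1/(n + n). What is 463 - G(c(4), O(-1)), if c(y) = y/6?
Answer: 1393/3 ≈ 464.33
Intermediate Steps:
O(n) = 1/(2*n)
c(y) = y/6 (c(y) = y*(1/6) = y/6)
463 - G(c(4), O(-1)) = 463 - (1/6)*4/((1/2)/(-1)) = 463 - 2/(3*((1/2)*(-1))) = 463 - 2/(3*(-1/2)) = 463 - 2*(-2)/3 = 463 - 1*(-4/3) = 463 + 4/3 = 1393/3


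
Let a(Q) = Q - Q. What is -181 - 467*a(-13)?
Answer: -181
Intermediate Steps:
a(Q) = 0
-181 - 467*a(-13) = -181 - 467*0 = -181 + 0 = -181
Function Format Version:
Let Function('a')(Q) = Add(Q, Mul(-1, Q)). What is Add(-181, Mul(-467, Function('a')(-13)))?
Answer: -181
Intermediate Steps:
Function('a')(Q) = 0
Add(-181, Mul(-467, Function('a')(-13))) = Add(-181, Mul(-467, 0)) = Add(-181, 0) = -181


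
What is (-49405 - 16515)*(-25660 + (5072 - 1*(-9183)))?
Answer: 751817600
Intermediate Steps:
(-49405 - 16515)*(-25660 + (5072 - 1*(-9183))) = -65920*(-25660 + (5072 + 9183)) = -65920*(-25660 + 14255) = -65920*(-11405) = 751817600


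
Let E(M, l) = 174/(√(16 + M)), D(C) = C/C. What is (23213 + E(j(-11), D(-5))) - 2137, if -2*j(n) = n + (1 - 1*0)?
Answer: 21076 + 58*√21/7 ≈ 21114.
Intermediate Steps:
D(C) = 1
j(n) = -½ - n/2 (j(n) = -(n + (1 - 1*0))/2 = -(n + (1 + 0))/2 = -(n + 1)/2 = -(1 + n)/2 = -½ - n/2)
E(M, l) = 174/√(16 + M)
(23213 + E(j(-11), D(-5))) - 2137 = (23213 + 174/√(16 + (-½ - ½*(-11)))) - 2137 = (23213 + 174/√(16 + (-½ + 11/2))) - 2137 = (23213 + 174/√(16 + 5)) - 2137 = (23213 + 174/√21) - 2137 = (23213 + 174*(√21/21)) - 2137 = (23213 + 58*√21/7) - 2137 = 21076 + 58*√21/7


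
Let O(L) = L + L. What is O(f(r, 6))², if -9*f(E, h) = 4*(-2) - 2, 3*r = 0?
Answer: 400/81 ≈ 4.9383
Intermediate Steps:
r = 0 (r = (⅓)*0 = 0)
f(E, h) = 10/9 (f(E, h) = -(4*(-2) - 2)/9 = -(-8 - 2)/9 = -⅑*(-10) = 10/9)
O(L) = 2*L
O(f(r, 6))² = (2*(10/9))² = (20/9)² = 400/81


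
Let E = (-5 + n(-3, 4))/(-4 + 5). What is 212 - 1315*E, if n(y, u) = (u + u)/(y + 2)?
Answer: 17307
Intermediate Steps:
n(y, u) = 2*u/(2 + y) (n(y, u) = (2*u)/(2 + y) = 2*u/(2 + y))
E = -13 (E = (-5 + 2*4/(2 - 3))/(-4 + 5) = (-5 + 2*4/(-1))/1 = (-5 + 2*4*(-1))*1 = (-5 - 8)*1 = -13*1 = -13)
212 - 1315*E = 212 - 1315*(-13) = 212 - 263*(-65) = 212 + 17095 = 17307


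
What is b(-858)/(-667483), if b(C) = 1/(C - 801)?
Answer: 1/1107354297 ≈ 9.0305e-10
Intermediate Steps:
b(C) = 1/(-801 + C)
b(-858)/(-667483) = 1/(-801 - 858*(-667483)) = -1/667483/(-1659) = -1/1659*(-1/667483) = 1/1107354297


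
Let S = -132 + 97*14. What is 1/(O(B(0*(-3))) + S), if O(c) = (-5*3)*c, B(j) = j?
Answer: 1/1226 ≈ 0.00081566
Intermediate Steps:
O(c) = -15*c
S = 1226 (S = -132 + 1358 = 1226)
1/(O(B(0*(-3))) + S) = 1/(-0*(-3) + 1226) = 1/(-15*0 + 1226) = 1/(0 + 1226) = 1/1226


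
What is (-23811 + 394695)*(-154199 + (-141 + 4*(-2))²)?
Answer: -48955946232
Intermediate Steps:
(-23811 + 394695)*(-154199 + (-141 + 4*(-2))²) = 370884*(-154199 + (-141 - 8)²) = 370884*(-154199 + (-149)²) = 370884*(-154199 + 22201) = 370884*(-131998) = -48955946232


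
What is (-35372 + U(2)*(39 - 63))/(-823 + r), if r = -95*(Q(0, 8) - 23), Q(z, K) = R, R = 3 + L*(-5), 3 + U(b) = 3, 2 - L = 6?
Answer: 35372/823 ≈ 42.979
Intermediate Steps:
L = -4 (L = 2 - 1*6 = 2 - 6 = -4)
U(b) = 0 (U(b) = -3 + 3 = 0)
R = 23 (R = 3 - 4*(-5) = 3 + 20 = 23)
Q(z, K) = 23
r = 0 (r = -95*(23 - 23) = -95*0 = 0)
(-35372 + U(2)*(39 - 63))/(-823 + r) = (-35372 + 0*(39 - 63))/(-823 + 0) = (-35372 + 0*(-24))/(-823) = (-35372 + 0)*(-1/823) = -35372*(-1/823) = 35372/823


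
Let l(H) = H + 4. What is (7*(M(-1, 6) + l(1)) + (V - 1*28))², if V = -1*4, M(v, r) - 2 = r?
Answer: 3481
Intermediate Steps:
l(H) = 4 + H
M(v, r) = 2 + r
V = -4
(7*(M(-1, 6) + l(1)) + (V - 1*28))² = (7*((2 + 6) + (4 + 1)) + (-4 - 1*28))² = (7*(8 + 5) + (-4 - 28))² = (7*13 - 32)² = (91 - 32)² = 59² = 3481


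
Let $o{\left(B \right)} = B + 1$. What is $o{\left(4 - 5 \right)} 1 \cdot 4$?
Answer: $0$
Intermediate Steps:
$o{\left(B \right)} = 1 + B$
$o{\left(4 - 5 \right)} 1 \cdot 4 = \left(1 + \left(4 - 5\right)\right) 1 \cdot 4 = \left(1 - 1\right) 1 \cdot 4 = 0 \cdot 1 \cdot 4 = 0 \cdot 4 = 0$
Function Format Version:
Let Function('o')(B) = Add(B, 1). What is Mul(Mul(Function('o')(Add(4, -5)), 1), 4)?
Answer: 0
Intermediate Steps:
Function('o')(B) = Add(1, B)
Mul(Mul(Function('o')(Add(4, -5)), 1), 4) = Mul(Mul(Add(1, Add(4, -5)), 1), 4) = Mul(Mul(Add(1, -1), 1), 4) = Mul(Mul(0, 1), 4) = Mul(0, 4) = 0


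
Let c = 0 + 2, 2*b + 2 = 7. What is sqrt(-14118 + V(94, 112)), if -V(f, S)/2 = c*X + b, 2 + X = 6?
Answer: 3*I*sqrt(1571) ≈ 118.91*I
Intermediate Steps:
X = 4 (X = -2 + 6 = 4)
b = 5/2 (b = -1 + (1/2)*7 = -1 + 7/2 = 5/2 ≈ 2.5000)
c = 2
V(f, S) = -21 (V(f, S) = -2*(2*4 + 5/2) = -2*(8 + 5/2) = -2*21/2 = -21)
sqrt(-14118 + V(94, 112)) = sqrt(-14118 - 21) = sqrt(-14139) = 3*I*sqrt(1571)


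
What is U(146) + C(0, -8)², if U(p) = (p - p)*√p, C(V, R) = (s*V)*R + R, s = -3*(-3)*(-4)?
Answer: 64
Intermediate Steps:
s = -36 (s = 9*(-4) = -36)
C(V, R) = R - 36*R*V (C(V, R) = (-36*V)*R + R = -36*R*V + R = R - 36*R*V)
U(p) = 0 (U(p) = 0*√p = 0)
U(146) + C(0, -8)² = 0 + (-8*(1 - 36*0))² = 0 + (-8*(1 + 0))² = 0 + (-8*1)² = 0 + (-8)² = 0 + 64 = 64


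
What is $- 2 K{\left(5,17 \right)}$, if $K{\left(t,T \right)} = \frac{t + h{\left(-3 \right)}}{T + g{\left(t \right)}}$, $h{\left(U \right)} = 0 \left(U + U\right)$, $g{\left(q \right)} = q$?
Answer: $- \frac{5}{11} \approx -0.45455$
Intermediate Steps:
$h{\left(U \right)} = 0$ ($h{\left(U \right)} = 0 \cdot 2 U = 0$)
$K{\left(t,T \right)} = \frac{t}{T + t}$ ($K{\left(t,T \right)} = \frac{t + 0}{T + t} = \frac{t}{T + t}$)
$- 2 K{\left(5,17 \right)} = - 2 \frac{5}{17 + 5} = - 2 \cdot \frac{5}{22} = - 2 \cdot 5 \cdot \frac{1}{22} = \left(-2\right) \frac{5}{22} = - \frac{5}{11}$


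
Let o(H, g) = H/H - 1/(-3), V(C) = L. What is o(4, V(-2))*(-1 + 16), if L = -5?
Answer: 20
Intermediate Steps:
V(C) = -5
o(H, g) = 4/3 (o(H, g) = 1 - 1*(-1/3) = 1 + 1/3 = 4/3)
o(4, V(-2))*(-1 + 16) = 4*(-1 + 16)/3 = (4/3)*15 = 20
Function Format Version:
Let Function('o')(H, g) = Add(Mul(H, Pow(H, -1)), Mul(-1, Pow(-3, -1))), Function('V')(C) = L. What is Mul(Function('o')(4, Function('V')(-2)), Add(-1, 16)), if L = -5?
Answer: 20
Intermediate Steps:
Function('V')(C) = -5
Function('o')(H, g) = Rational(4, 3) (Function('o')(H, g) = Add(1, Mul(-1, Rational(-1, 3))) = Add(1, Rational(1, 3)) = Rational(4, 3))
Mul(Function('o')(4, Function('V')(-2)), Add(-1, 16)) = Mul(Rational(4, 3), Add(-1, 16)) = Mul(Rational(4, 3), 15) = 20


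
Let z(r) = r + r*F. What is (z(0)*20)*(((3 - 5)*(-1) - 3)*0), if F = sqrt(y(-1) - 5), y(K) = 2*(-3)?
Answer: 0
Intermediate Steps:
y(K) = -6
F = I*sqrt(11) (F = sqrt(-6 - 5) = sqrt(-11) = I*sqrt(11) ≈ 3.3166*I)
z(r) = r + I*r*sqrt(11) (z(r) = r + r*(I*sqrt(11)) = r + I*r*sqrt(11))
(z(0)*20)*(((3 - 5)*(-1) - 3)*0) = ((0*(1 + I*sqrt(11)))*20)*(((3 - 5)*(-1) - 3)*0) = (0*20)*((-2*(-1) - 3)*0) = 0*((2 - 3)*0) = 0*(-1*0) = 0*0 = 0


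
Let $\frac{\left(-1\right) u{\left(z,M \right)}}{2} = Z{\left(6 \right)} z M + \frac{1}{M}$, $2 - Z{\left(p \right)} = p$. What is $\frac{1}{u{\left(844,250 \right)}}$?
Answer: $\frac{125}{210999999} \approx 5.9242 \cdot 10^{-7}$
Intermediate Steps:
$Z{\left(p \right)} = 2 - p$
$u{\left(z,M \right)} = - \frac{2}{M} + 8 M z$ ($u{\left(z,M \right)} = - 2 \left(\left(2 - 6\right) z M + \frac{1}{M}\right) = - 2 \left(- 4 z M + \frac{1}{M}\right) = - 2 \left(- 4 M z + \frac{1}{M}\right) = - 2 \left(\frac{1}{M} - 4 M z\right) = - \frac{2}{M} + 8 M z$)
$\frac{1}{u{\left(844,250 \right)}} = \frac{1}{- \frac{2}{250} + 8 \cdot 250 \cdot 844} = \frac{1}{\left(-2\right) \frac{1}{250} + 1688000} = \frac{1}{- \frac{1}{125} + 1688000} = \frac{1}{\frac{210999999}{125}} = \frac{125}{210999999}$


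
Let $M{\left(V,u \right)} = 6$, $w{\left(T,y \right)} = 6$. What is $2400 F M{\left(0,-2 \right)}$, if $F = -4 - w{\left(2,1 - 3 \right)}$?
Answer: $-144000$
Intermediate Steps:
$F = -10$ ($F = -4 - 6 = -10$)
$2400 F M{\left(0,-2 \right)} = 2400 \left(\left(-10\right) 6\right) = 2400 \left(-60\right) = -144000$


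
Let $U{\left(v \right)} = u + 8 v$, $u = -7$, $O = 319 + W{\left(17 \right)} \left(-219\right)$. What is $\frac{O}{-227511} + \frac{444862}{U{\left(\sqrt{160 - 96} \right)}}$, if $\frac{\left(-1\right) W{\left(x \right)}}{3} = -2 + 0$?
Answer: $\frac{33737018399}{4322709} \approx 7804.6$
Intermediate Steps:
$W{\left(x \right)} = 6$ ($W{\left(x \right)} = - 3 \left(-2 + 0\right) = \left(-3\right) \left(-2\right) = 6$)
$O = -995$ ($O = 319 + 6 \left(-219\right) = 319 - 1314 = -995$)
$U{\left(v \right)} = -7 + 8 v$
$\frac{O}{-227511} + \frac{444862}{U{\left(\sqrt{160 - 96} \right)}} = - \frac{995}{-227511} + \frac{444862}{-7 + 8 \sqrt{160 - 96}} = \left(-995\right) \left(- \frac{1}{227511}\right) + \frac{444862}{-7 + 8 \sqrt{64}} = \frac{995}{227511} + \frac{444862}{-7 + 8 \cdot 8} = \frac{995}{227511} + \frac{444862}{-7 + 64} = \frac{995}{227511} + \frac{444862}{57} = \frac{33737018399}{4322709}$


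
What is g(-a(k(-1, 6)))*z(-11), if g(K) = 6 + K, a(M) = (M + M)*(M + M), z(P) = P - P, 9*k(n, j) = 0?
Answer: 0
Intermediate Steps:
k(n, j) = 0 (k(n, j) = (1/9)*0 = 0)
z(P) = 0
a(M) = 4*M**2 (a(M) = (2*M)*(2*M) = 4*M**2)
g(-a(k(-1, 6)))*z(-11) = (6 - 4*0**2)*0 = (6 - 4*0)*0 = (6 - 1*0)*0 = (6 + 0)*0 = 6*0 = 0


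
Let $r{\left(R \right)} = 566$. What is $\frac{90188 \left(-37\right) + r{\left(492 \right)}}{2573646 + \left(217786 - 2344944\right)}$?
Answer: $- \frac{1668195}{223244} \approx -7.4725$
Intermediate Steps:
$\frac{90188 \left(-37\right) + r{\left(492 \right)}}{2573646 + \left(217786 - 2344944\right)} = \frac{90188 \left(-37\right) + 566}{2573646 + \left(217786 - 2344944\right)} = \frac{-3336956 + 566}{2573646 - 2127158} = - \frac{3336390}{446488} = \left(-3336390\right) \frac{1}{446488} = - \frac{1668195}{223244}$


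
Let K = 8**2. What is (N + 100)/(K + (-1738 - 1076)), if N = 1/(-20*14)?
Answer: -27999/770000 ≈ -0.036362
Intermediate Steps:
K = 64
N = -1/280 (N = 1/(-280) = -1/280 ≈ -0.0035714)
(N + 100)/(K + (-1738 - 1076)) = (-1/280 + 100)/(64 + (-1738 - 1076)) = 27999/(280*(64 - 2814)) = (27999/280)/(-2750) = (27999/280)*(-1/2750) = -27999/770000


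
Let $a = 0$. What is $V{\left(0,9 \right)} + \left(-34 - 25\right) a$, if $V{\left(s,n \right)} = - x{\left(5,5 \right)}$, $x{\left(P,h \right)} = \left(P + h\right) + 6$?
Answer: $-16$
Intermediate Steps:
$x{\left(P,h \right)} = 6 + P + h$
$V{\left(s,n \right)} = -16$ ($V{\left(s,n \right)} = - (6 + 5 + 5) = \left(-1\right) 16 = -16$)
$V{\left(0,9 \right)} + \left(-34 - 25\right) a = -16 + \left(-34 - 25\right) 0 = -16 - 0 = -16 + 0 = -16$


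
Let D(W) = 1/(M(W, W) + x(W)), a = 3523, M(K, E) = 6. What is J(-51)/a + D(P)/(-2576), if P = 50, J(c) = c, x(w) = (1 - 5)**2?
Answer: -2893795/199655456 ≈ -0.014494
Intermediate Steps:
x(w) = 16 (x(w) = (-4)**2 = 16)
D(W) = 1/22 (D(W) = 1/(6 + 16) = 1/22)
J(-51)/a + D(P)/(-2576) = -51/3523 + (1/22)/(-2576) = -51*1/3523 + (1/22)*(-1/2576) = -51/3523 - 1/56672 = -2893795/199655456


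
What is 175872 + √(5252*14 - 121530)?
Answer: 175872 + I*√48002 ≈ 1.7587e+5 + 219.09*I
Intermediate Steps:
175872 + √(5252*14 - 121530) = 175872 + √(73528 - 121530) = 175872 + √(-48002) = 175872 + I*√48002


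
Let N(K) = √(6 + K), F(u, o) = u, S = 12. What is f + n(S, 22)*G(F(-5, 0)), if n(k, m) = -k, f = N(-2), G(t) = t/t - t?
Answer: -70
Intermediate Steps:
G(t) = 1 - t
f = 2 (f = √(6 - 2) = √4 = 2)
f + n(S, 22)*G(F(-5, 0)) = 2 + (-1*12)*(1 - 1*(-5)) = 2 - 12*(1 + 5) = 2 - 12*6 = 2 - 72 = -70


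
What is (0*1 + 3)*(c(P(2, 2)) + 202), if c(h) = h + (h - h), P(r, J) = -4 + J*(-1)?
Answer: 588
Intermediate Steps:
P(r, J) = -4 - J
c(h) = h (c(h) = h + 0 = h)
(0*1 + 3)*(c(P(2, 2)) + 202) = (0*1 + 3)*((-4 - 1*2) + 202) = (0 + 3)*((-4 - 2) + 202) = 3*(-6 + 202) = 3*196 = 588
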